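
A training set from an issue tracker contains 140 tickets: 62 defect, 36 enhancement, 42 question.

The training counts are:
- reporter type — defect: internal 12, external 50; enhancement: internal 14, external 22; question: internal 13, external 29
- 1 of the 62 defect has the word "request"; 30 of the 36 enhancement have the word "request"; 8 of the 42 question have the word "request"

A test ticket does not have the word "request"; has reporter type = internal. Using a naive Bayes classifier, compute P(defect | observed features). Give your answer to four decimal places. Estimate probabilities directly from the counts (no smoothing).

0.4787

defect: (62/140) × (12/62) × (61/62) ≈ 0.0843318
enhancement: (36/140) × (14/36) × (6/36) ≈ 0.0166667
question: (42/140) × (13/42) × (34/42) ≈ 0.0751701
P(defect | x) = 0.0843318 / 0.1761686 ≈ 0.4787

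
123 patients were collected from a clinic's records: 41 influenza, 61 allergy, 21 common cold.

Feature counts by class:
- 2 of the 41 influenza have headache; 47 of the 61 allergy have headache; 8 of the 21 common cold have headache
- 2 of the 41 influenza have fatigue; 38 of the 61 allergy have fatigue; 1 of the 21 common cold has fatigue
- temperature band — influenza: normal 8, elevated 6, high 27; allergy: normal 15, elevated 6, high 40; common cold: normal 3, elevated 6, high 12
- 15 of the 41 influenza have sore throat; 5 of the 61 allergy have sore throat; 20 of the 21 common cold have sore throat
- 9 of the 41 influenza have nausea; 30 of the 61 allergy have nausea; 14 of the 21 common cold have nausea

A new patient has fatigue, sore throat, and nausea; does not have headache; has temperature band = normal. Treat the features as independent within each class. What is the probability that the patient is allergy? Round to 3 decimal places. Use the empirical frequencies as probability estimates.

influenza: (41/123) × (39/41) × (2/41) × (8/41) × (15/41) × (9/41) ≈ 0.000242369
allergy: (61/123) × (14/61) × (38/61) × (15/61) × (5/61) × (30/61) ≈ 0.000702861
common cold: (21/123) × (13/21) × (1/21) × (3/21) × (20/21) × (14/21) ≈ 0.0004565
P(allergy | x) = 0.000702861 / 0.00140173 ≈ 0.501

0.501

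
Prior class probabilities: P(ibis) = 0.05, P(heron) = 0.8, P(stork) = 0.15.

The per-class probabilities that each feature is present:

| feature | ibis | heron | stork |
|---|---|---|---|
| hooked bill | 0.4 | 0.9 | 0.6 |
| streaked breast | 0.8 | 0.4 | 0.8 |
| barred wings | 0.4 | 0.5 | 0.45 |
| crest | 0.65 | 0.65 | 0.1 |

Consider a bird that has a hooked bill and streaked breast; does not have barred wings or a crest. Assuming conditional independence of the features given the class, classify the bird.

ibis: 0.05 × 0.4 × 0.8 × (1−0.4) × (1−0.65) = 0.00336
heron: 0.8 × 0.9 × 0.4 × (1−0.5) × (1−0.65) = 0.0504
stork: 0.15 × 0.6 × 0.8 × (1−0.45) × (1−0.1) = 0.03564
Highest score → heron.

heron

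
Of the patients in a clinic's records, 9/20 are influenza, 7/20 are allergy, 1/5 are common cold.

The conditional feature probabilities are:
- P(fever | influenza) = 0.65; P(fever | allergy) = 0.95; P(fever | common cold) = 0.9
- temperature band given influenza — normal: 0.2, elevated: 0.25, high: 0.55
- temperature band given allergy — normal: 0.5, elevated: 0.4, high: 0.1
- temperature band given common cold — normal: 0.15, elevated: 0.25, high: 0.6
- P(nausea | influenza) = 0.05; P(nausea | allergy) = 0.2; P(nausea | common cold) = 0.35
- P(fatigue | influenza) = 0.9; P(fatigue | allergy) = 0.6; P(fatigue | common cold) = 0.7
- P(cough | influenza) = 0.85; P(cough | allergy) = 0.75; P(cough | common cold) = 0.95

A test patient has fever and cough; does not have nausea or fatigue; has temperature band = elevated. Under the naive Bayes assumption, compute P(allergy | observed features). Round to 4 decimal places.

influenza: 0.45 × 0.65 × 0.25 × (1−0.05) × (1−0.9) × 0.85 = 0.00590484375
allergy: 0.35 × 0.95 × 0.4 × (1−0.2) × (1−0.6) × 0.75 = 0.03192
common cold: 0.2 × 0.9 × 0.25 × (1−0.35) × (1−0.7) × 0.95 = 0.00833625
P(allergy | x) = 0.03192 / 0.04616109375 ≈ 0.6915

0.6915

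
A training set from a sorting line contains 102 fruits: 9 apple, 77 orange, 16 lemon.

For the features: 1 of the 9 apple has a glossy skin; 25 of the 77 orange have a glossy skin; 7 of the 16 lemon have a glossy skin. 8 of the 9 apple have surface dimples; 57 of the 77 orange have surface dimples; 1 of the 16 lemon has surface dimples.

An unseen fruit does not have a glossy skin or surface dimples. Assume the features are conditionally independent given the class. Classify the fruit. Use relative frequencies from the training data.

orange

apple: (9/102) × (8/9) × (1/9) ≈ 0.0087146
orange: (77/102) × (52/77) × (20/77) ≈ 0.132417
lemon: (16/102) × (9/16) × (15/16) ≈ 0.0827206
Highest score → orange.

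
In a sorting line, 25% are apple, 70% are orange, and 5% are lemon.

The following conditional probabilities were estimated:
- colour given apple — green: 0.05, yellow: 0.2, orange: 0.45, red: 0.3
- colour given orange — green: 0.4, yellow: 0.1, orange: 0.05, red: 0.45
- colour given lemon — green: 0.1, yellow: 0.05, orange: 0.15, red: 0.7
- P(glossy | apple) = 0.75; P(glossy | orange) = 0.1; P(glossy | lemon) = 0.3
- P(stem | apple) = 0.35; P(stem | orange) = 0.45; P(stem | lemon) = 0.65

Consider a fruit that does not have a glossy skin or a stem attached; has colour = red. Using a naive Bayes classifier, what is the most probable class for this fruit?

apple: 0.25 × 0.3 × (1−0.75) × (1−0.35) = 0.0121875
orange: 0.7 × 0.45 × (1−0.1) × (1−0.45) = 0.155925
lemon: 0.05 × 0.7 × (1−0.3) × (1−0.65) = 0.008575
Highest score → orange.

orange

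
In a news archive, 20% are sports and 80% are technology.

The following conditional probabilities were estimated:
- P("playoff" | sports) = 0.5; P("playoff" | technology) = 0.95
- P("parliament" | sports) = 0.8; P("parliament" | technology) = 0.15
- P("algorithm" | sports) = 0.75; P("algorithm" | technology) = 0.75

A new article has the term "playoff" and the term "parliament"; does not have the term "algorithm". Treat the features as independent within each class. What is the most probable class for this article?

sports: 0.2 × 0.5 × 0.8 × (1−0.75) = 0.02
technology: 0.8 × 0.95 × 0.15 × (1−0.75) = 0.0285
Highest score → technology.

technology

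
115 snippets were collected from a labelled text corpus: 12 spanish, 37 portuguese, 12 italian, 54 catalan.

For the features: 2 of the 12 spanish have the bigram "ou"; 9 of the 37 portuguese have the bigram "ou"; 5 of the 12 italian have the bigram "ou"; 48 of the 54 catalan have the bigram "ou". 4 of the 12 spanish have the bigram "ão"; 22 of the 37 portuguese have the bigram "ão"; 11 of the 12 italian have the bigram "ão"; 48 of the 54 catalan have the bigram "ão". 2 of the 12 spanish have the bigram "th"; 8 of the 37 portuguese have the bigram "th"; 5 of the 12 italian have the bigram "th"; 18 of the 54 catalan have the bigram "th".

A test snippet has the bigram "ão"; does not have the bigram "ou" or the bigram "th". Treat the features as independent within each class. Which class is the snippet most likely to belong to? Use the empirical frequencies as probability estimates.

portuguese

spanish: (12/115) × (10/12) × (4/12) × (10/12) ≈ 0.0241546
portuguese: (37/115) × (28/37) × (22/37) × (29/37) ≈ 0.113469
italian: (12/115) × (7/12) × (11/12) × (7/12) ≈ 0.0325483
catalan: (54/115) × (6/54) × (48/54) × (36/54) ≈ 0.0309179
Highest score → portuguese.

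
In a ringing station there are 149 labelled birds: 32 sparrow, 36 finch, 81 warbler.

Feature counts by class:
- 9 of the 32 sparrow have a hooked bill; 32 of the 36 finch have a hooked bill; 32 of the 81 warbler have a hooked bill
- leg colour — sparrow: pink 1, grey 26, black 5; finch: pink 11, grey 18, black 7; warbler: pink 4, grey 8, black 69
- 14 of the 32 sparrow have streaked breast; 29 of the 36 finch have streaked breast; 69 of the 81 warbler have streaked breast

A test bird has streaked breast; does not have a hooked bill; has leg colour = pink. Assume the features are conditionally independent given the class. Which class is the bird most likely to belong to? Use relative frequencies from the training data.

warbler

sparrow: (32/149) × (23/32) × (1/32) × (14/32) ≈ 0.00211042
finch: (36/149) × (4/36) × (11/36) × (29/36) ≈ 0.00660784
warbler: (81/149) × (49/81) × (4/81) × (69/81) ≈ 0.013834
Highest score → warbler.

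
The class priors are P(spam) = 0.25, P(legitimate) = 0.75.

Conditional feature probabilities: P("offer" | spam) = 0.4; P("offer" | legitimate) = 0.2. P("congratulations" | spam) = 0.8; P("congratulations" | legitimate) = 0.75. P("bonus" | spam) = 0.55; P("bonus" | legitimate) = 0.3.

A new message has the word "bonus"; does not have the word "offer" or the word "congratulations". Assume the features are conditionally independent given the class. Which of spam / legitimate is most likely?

legitimate

spam: 0.25 × (1−0.4) × (1−0.8) × 0.55 = 0.0165
legitimate: 0.75 × (1−0.2) × (1−0.75) × 0.3 = 0.045
Highest score → legitimate.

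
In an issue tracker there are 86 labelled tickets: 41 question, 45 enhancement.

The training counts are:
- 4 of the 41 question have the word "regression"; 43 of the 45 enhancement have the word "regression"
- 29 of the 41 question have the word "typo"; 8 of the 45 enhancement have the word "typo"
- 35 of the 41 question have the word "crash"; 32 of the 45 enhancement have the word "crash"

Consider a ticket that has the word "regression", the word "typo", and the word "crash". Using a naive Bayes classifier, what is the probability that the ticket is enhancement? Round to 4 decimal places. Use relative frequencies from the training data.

question: (41/86) × (4/41) × (29/41) × (35/41) ≈ 0.0280841
enhancement: (45/86) × (43/45) × (8/45) × (32/45) ≈ 0.0632099
P(enhancement | x) = 0.0632099 / 0.091294 ≈ 0.6924

0.6924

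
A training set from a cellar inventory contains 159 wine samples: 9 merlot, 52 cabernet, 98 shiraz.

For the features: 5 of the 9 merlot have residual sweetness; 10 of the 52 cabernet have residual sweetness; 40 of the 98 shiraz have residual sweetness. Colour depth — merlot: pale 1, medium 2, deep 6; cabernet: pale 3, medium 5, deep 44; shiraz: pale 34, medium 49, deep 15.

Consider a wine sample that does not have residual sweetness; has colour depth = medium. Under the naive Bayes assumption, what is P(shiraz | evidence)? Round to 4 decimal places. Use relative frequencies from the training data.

0.8548

merlot: (9/159) × (4/9) × (2/9) ≈ 0.0055905
cabernet: (52/159) × (42/52) × (5/52) ≈ 0.0253991
shiraz: (98/159) × (58/98) × (49/98) ≈ 0.18239
P(shiraz | x) = 0.18239 / 0.2133796 ≈ 0.8548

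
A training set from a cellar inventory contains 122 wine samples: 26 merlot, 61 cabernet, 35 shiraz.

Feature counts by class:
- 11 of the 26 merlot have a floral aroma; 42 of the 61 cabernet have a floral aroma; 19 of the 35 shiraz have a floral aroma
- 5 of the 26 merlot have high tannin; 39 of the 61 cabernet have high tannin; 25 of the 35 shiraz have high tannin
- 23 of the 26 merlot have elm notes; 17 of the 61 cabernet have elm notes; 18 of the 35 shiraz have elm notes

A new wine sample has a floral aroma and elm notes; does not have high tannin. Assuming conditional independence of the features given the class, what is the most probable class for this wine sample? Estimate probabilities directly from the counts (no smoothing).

merlot

merlot: (26/122) × (11/26) × (21/26) × (23/26) ≈ 0.0644219
cabernet: (61/122) × (42/61) × (22/61) × (17/61) ≈ 0.034602
shiraz: (35/122) × (19/35) × (10/35) × (18/35) ≈ 0.0228839
Highest score → merlot.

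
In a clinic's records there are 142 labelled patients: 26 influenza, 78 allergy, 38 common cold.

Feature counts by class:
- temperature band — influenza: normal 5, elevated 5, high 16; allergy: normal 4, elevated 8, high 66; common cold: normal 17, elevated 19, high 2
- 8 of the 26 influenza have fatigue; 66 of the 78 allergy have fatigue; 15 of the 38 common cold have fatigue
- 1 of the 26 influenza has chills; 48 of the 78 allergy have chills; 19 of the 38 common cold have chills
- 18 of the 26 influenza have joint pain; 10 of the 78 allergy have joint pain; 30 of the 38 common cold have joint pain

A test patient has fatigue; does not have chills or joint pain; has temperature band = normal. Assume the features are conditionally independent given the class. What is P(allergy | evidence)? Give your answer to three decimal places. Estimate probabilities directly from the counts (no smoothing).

0.494

influenza: (26/142) × (5/26) × (8/26) × (25/26) × (8/26) ≈ 0.0032054
allergy: (78/142) × (4/78) × (66/78) × (30/78) × (68/78) ≈ 0.00799212
common cold: (38/142) × (17/38) × (15/38) × (19/38) × (8/38) ≈ 0.00497445
P(allergy | x) = 0.00799212 / 0.01617197 ≈ 0.494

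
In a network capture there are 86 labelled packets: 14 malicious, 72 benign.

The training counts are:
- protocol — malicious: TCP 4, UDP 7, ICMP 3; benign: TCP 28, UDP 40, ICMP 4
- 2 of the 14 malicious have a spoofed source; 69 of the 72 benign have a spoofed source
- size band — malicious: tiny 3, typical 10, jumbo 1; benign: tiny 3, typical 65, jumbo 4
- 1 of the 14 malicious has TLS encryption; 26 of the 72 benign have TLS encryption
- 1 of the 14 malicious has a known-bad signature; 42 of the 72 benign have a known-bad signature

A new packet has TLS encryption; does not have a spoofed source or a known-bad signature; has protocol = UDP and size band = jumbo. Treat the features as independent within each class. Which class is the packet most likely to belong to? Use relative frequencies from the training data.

malicious: (14/86) × (7/14) × (12/14) × (1/14) × (1/14) × (13/14) ≈ 0.000330531
benign: (72/86) × (40/72) × (3/72) × (4/72) × (26/72) × (30/72) ≈ 0.000161997
Highest score → malicious.

malicious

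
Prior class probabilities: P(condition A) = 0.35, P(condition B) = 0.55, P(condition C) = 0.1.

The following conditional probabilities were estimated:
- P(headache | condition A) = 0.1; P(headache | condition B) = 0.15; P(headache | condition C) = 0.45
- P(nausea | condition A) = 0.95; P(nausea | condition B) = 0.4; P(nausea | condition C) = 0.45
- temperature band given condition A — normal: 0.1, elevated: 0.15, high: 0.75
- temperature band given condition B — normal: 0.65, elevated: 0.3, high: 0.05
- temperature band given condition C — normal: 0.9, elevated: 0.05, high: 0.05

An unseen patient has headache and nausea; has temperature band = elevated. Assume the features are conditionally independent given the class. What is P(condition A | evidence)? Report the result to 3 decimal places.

condition A: 0.35 × 0.1 × 0.95 × 0.15 = 0.0049875
condition B: 0.55 × 0.15 × 0.4 × 0.3 = 0.0099
condition C: 0.1 × 0.45 × 0.45 × 0.05 = 0.0010125
P(condition A | x) = 0.0049875 / 0.0159 ≈ 0.314

0.314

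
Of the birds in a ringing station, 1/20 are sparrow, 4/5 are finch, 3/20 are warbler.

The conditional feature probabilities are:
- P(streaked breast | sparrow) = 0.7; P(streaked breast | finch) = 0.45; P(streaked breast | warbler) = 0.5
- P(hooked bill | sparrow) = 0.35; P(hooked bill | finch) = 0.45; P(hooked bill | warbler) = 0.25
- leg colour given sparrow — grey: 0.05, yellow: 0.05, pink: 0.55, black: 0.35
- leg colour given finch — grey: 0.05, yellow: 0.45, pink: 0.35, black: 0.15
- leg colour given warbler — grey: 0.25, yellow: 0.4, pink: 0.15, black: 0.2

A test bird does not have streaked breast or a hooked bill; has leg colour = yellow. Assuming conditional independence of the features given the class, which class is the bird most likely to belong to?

sparrow: 0.05 × (1−0.7) × (1−0.35) × 0.05 = 0.0004875
finch: 0.8 × (1−0.45) × (1−0.45) × 0.45 = 0.1089
warbler: 0.15 × (1−0.5) × (1−0.25) × 0.4 = 0.0225
Highest score → finch.

finch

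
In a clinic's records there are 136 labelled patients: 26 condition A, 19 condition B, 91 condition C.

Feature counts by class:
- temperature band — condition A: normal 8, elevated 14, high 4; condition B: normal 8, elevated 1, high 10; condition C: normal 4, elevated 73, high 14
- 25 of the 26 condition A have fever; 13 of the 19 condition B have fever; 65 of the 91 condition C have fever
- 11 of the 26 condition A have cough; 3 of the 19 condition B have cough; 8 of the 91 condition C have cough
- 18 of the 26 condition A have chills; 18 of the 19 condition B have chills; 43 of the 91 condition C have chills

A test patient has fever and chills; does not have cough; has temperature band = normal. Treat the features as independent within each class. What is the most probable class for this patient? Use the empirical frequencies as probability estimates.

condition B

condition A: (26/136) × (8/26) × (25/26) × (15/26) × (18/26) ≈ 0.022591
condition B: (19/136) × (8/19) × (13/19) × (16/19) × (18/19) ≈ 0.032109
condition C: (91/136) × (4/91) × (65/91) × (83/91) × (43/91) ≈ 0.00905434
Highest score → condition B.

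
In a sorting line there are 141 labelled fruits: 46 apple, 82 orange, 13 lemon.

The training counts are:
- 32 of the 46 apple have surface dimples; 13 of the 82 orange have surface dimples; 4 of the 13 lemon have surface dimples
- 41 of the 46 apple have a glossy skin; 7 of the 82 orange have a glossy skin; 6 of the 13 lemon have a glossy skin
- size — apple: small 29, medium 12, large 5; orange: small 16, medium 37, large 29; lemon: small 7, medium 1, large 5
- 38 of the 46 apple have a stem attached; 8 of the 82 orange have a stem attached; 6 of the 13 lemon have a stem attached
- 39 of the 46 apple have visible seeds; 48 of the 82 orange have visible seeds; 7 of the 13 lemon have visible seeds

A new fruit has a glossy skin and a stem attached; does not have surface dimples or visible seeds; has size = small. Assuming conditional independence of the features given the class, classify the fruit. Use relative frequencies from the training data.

apple: (46/141) × (14/46) × (41/46) × (29/46) × (38/46) × (7/46) ≈ 0.0070136
orange: (82/141) × (69/82) × (7/82) × (16/82) × (8/82) × (34/82) ≈ 0.000329732
lemon: (13/141) × (9/13) × (6/13) × (7/13) × (6/13) × (6/13) ≈ 0.00337911
Highest score → apple.

apple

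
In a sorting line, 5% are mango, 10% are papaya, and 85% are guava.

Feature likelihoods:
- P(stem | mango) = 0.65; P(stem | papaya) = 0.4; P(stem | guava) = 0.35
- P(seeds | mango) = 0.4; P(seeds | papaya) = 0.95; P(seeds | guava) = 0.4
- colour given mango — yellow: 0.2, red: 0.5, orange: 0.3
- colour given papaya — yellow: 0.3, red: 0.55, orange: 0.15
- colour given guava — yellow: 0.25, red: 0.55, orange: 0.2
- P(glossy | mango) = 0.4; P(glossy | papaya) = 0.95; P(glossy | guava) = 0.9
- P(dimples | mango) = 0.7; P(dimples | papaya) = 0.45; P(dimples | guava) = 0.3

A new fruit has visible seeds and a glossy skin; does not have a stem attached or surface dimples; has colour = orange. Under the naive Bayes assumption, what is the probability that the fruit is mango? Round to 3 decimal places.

mango: 0.05 × (1−0.65) × 0.4 × 0.3 × 0.4 × (1−0.7) = 0.000252
papaya: 0.1 × (1−0.4) × 0.95 × 0.15 × 0.95 × (1−0.45) = 0.004467375
guava: 0.85 × (1−0.35) × 0.4 × 0.2 × 0.9 × (1−0.3) = 0.027846
P(mango | x) = 0.000252 / 0.032565375 ≈ 0.008

0.008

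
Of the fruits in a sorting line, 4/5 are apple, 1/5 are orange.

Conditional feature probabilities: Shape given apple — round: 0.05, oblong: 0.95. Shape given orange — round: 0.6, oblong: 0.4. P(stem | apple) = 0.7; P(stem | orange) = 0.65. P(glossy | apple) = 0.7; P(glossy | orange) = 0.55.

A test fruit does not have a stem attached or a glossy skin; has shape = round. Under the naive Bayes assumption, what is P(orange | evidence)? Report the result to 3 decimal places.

0.840

apple: 0.8 × 0.05 × (1−0.7) × (1−0.7) = 0.0036
orange: 0.2 × 0.6 × (1−0.65) × (1−0.55) = 0.0189
P(orange | x) = 0.0189 / 0.0225 ≈ 0.840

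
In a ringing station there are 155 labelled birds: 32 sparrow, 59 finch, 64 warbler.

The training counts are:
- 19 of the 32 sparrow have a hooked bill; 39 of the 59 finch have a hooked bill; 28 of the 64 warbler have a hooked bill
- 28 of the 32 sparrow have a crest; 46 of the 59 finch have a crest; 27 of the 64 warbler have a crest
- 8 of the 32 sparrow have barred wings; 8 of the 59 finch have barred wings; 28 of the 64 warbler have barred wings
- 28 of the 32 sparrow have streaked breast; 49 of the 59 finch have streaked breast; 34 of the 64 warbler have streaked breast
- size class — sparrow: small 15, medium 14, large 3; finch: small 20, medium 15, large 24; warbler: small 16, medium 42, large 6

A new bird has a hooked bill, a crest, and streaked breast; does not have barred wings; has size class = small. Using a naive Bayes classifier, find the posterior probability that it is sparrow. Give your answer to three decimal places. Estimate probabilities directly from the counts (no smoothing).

sparrow: (32/155) × (19/32) × (28/32) × (24/32) × (28/32) × (15/32) ≈ 0.0329944
finch: (59/155) × (39/59) × (46/59) × (51/59) × (49/59) × (20/59) ≈ 0.0477396
warbler: (64/155) × (28/64) × (27/64) × (36/64) × (34/64) × (16/64) ≈ 0.0056934
P(sparrow | x) = 0.0329944 / 0.0864274 ≈ 0.382

0.382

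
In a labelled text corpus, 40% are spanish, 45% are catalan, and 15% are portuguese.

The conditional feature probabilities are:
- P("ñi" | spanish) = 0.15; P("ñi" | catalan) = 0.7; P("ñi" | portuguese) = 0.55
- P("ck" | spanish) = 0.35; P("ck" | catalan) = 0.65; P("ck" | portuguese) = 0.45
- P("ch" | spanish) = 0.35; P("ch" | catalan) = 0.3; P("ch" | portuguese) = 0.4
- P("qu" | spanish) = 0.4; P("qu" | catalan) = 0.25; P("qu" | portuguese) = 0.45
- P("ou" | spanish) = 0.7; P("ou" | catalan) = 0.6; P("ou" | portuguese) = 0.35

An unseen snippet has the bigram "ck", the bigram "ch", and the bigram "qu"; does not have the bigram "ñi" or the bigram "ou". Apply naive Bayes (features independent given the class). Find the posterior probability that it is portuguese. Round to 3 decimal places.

spanish: 0.4 × (1−0.15) × 0.35 × 0.35 × 0.4 × (1−0.7) = 0.004998
catalan: 0.45 × (1−0.7) × 0.65 × 0.3 × 0.25 × (1−0.6) = 0.0026325
portuguese: 0.15 × (1−0.55) × 0.45 × 0.4 × 0.45 × (1−0.35) = 0.003553875
P(portuguese | x) = 0.003553875 / 0.011184375 ≈ 0.318

0.318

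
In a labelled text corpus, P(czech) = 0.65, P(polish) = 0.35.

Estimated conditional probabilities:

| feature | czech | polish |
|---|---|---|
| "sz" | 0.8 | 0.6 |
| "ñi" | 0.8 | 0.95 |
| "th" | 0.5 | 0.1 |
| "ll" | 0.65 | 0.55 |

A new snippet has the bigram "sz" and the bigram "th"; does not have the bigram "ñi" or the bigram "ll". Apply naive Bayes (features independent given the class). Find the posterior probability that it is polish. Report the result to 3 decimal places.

0.025

czech: 0.65 × 0.8 × (1−0.8) × 0.5 × (1−0.65) = 0.0182
polish: 0.35 × 0.6 × (1−0.95) × 0.1 × (1−0.55) = 0.0004725
P(polish | x) = 0.0004725 / 0.0186725 ≈ 0.025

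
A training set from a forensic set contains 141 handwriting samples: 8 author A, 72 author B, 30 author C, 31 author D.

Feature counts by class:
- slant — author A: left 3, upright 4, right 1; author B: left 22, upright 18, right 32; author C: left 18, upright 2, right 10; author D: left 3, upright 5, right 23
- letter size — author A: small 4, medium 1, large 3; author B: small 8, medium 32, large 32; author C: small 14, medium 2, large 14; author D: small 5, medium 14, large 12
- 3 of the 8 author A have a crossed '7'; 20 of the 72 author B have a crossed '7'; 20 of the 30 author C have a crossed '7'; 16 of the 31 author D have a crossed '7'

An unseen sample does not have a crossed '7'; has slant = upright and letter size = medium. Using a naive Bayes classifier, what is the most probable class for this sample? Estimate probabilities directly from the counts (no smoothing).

author B

author A: (8/141) × (4/8) × (1/8) × (5/8) ≈ 0.00221631
author B: (72/141) × (18/72) × (32/72) × (52/72) ≈ 0.0409771
author C: (30/141) × (2/30) × (2/30) × (10/30) ≈ 0.000315209
author D: (31/141) × (5/31) × (14/31) × (15/31) ≈ 0.00774902
Highest score → author B.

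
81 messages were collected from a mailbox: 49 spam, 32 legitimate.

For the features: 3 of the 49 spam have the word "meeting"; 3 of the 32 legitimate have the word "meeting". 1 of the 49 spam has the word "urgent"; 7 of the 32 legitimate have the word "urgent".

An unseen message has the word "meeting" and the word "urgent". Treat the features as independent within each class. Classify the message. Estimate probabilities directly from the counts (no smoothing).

spam: (49/81) × (3/49) × (1/49) ≈ 0.000755858
legitimate: (32/81) × (3/32) × (7/32) ≈ 0.00810185
Highest score → legitimate.

legitimate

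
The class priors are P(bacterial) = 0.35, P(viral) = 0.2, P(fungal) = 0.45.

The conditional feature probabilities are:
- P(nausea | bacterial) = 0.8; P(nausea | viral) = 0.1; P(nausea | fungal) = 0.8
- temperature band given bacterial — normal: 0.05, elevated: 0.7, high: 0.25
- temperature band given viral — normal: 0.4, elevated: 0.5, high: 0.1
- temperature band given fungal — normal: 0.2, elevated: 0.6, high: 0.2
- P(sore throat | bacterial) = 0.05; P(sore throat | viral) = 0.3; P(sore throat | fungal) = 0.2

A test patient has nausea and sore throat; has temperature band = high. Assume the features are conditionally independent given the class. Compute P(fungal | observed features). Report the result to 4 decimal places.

bacterial: 0.35 × 0.8 × 0.25 × 0.05 = 0.0035
viral: 0.2 × 0.1 × 0.1 × 0.3 = 0.0006
fungal: 0.45 × 0.8 × 0.2 × 0.2 = 0.0144
P(fungal | x) = 0.0144 / 0.0185 ≈ 0.7784

0.7784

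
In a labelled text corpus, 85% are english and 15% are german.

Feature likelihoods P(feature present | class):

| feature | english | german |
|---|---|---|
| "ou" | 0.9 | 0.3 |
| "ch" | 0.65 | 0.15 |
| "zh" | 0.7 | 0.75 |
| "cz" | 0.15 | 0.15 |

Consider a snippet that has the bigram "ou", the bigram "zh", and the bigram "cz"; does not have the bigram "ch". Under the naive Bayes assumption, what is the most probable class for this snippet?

english

english: 0.85 × 0.9 × (1−0.65) × 0.7 × 0.15 = 0.02811375
german: 0.15 × 0.3 × (1−0.15) × 0.75 × 0.15 = 0.004303125
Highest score → english.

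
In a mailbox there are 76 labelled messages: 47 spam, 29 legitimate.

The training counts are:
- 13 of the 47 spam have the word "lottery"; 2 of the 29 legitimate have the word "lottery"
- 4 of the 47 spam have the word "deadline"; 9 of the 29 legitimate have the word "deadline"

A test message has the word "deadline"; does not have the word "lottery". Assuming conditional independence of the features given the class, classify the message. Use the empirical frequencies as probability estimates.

legitimate

spam: (47/76) × (34/47) × (4/47) ≈ 0.0380739
legitimate: (29/76) × (27/29) × (9/29) ≈ 0.110254
Highest score → legitimate.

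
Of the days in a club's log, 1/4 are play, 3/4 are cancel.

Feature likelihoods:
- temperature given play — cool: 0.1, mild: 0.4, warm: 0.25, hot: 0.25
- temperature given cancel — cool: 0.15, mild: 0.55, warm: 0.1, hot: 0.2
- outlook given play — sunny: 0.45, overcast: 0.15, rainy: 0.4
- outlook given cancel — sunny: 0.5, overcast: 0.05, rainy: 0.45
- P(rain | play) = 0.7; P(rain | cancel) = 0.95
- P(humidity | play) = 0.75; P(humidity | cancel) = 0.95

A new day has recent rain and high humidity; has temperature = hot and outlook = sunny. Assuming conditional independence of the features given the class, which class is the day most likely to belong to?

play: 0.25 × 0.25 × 0.45 × 0.7 × 0.75 = 0.014765625
cancel: 0.75 × 0.2 × 0.5 × 0.95 × 0.95 = 0.0676875
Highest score → cancel.

cancel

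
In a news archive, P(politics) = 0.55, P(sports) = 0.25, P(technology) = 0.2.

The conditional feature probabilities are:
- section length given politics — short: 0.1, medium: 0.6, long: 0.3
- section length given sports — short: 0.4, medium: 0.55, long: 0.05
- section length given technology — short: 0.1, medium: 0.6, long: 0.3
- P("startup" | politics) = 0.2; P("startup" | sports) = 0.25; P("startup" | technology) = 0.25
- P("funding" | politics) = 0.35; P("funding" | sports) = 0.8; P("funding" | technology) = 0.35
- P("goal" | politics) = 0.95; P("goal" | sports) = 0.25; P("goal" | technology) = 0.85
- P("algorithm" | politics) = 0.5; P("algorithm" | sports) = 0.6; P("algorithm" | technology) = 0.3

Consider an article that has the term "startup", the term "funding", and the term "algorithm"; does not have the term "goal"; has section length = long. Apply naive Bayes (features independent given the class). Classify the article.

politics: 0.55 × 0.3 × 0.2 × 0.35 × (1−0.95) × 0.5 = 0.00028875
sports: 0.25 × 0.05 × 0.25 × 0.8 × (1−0.25) × 0.6 = 0.001125
technology: 0.2 × 0.3 × 0.25 × 0.35 × (1−0.85) × 0.3 = 0.00023625
Highest score → sports.

sports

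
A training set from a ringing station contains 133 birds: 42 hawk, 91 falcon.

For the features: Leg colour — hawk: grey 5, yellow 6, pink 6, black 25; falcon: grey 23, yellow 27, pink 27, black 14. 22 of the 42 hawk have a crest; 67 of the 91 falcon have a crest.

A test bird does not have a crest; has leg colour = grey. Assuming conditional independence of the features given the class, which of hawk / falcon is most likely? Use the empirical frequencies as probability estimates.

falcon

hawk: (42/133) × (5/42) × (20/42) ≈ 0.0179019
falcon: (91/133) × (23/91) × (24/91) ≈ 0.0456085
Highest score → falcon.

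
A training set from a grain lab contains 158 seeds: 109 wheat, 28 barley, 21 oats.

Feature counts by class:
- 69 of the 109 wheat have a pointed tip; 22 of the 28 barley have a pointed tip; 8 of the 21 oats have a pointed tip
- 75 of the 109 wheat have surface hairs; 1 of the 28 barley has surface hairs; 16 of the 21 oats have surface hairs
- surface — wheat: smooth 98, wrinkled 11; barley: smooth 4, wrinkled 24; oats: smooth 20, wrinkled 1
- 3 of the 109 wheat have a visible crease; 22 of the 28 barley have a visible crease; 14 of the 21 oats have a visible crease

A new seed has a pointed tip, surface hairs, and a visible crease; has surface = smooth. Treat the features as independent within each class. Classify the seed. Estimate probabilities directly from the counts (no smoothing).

wheat: (109/158) × (69/109) × (75/109) × (98/109) × (3/109) ≈ 0.00743569
barley: (28/158) × (22/28) × (1/28) × (4/28) × (22/28) ≈ 0.00055818
oats: (21/158) × (8/21) × (16/21) × (20/21) × (14/21) ≈ 0.0244936
Highest score → oats.

oats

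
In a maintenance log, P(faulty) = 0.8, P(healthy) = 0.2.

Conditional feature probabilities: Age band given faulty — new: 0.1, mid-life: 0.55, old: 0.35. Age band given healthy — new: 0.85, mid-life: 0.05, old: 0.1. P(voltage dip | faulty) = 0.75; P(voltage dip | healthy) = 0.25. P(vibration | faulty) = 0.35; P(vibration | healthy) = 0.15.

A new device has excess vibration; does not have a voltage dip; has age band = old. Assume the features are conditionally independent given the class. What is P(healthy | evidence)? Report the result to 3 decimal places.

0.084

faulty: 0.8 × 0.35 × (1−0.75) × 0.35 = 0.0245
healthy: 0.2 × 0.1 × (1−0.25) × 0.15 = 0.00225
P(healthy | x) = 0.00225 / 0.02675 ≈ 0.084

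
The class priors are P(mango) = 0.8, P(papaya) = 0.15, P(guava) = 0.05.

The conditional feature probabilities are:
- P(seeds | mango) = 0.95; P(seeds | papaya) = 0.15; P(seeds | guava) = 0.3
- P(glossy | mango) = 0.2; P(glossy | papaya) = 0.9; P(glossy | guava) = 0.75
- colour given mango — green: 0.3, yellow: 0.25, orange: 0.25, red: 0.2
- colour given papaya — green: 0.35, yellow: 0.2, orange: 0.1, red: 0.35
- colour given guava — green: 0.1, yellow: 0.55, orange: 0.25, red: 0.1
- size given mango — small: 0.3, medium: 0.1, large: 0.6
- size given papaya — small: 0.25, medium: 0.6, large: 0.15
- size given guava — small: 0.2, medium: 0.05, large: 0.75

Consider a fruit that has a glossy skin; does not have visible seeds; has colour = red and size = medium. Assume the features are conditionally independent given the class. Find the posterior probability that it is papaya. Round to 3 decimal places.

0.988

mango: 0.8 × (1−0.95) × 0.2 × 0.2 × 0.1 = 0.00016
papaya: 0.15 × (1−0.15) × 0.9 × 0.35 × 0.6 = 0.0240975
guava: 0.05 × (1−0.3) × 0.75 × 0.1 × 0.05 = 0.00013125
P(papaya | x) = 0.0240975 / 0.02438875 ≈ 0.988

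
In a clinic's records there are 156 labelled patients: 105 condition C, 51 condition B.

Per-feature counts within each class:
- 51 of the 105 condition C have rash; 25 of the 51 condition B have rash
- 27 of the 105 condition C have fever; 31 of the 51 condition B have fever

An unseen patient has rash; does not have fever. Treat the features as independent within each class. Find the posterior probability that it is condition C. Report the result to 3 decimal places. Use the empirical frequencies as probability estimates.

condition C: (105/156) × (51/105) × (78/105) ≈ 0.242857
condition B: (51/156) × (25/51) × (20/51) ≈ 0.0628457
P(condition C | x) = 0.242857 / 0.3057027 ≈ 0.794

0.794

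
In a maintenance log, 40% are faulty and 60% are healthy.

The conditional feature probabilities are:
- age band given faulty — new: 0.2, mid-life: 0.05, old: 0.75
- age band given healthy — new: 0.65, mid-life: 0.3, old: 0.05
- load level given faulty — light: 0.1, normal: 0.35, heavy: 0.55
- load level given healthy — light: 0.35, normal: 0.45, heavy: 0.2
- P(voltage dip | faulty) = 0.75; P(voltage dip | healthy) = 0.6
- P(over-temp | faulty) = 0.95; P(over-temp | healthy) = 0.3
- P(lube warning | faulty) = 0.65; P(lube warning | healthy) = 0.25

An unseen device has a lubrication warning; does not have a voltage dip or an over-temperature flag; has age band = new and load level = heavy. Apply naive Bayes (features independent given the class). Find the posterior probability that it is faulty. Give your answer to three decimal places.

0.061

faulty: 0.4 × 0.2 × 0.55 × (1−0.75) × (1−0.95) × 0.65 = 0.0003575
healthy: 0.6 × 0.65 × 0.2 × (1−0.6) × (1−0.3) × 0.25 = 0.00546
P(faulty | x) = 0.0003575 / 0.0058175 ≈ 0.061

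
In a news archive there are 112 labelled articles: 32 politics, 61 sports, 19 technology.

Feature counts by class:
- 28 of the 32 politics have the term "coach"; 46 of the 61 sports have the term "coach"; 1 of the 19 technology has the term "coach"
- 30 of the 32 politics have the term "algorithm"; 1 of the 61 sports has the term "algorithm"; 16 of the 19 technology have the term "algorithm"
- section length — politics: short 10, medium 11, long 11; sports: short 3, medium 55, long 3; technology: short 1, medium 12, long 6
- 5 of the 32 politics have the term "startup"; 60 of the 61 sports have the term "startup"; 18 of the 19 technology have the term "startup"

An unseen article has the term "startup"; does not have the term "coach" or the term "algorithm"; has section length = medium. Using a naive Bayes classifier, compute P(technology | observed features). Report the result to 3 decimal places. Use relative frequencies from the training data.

politics: (32/112) × (4/32) × (2/32) × (11/32) × (5/32) ≈ 0.00011989
sports: (61/112) × (15/61) × (60/61) × (55/61) × (60/61) ≈ 0.116829
technology: (19/112) × (18/19) × (3/19) × (12/19) × (18/19) ≈ 0.0151834
P(technology | x) = 0.0151834 / 0.13213229 ≈ 0.115

0.115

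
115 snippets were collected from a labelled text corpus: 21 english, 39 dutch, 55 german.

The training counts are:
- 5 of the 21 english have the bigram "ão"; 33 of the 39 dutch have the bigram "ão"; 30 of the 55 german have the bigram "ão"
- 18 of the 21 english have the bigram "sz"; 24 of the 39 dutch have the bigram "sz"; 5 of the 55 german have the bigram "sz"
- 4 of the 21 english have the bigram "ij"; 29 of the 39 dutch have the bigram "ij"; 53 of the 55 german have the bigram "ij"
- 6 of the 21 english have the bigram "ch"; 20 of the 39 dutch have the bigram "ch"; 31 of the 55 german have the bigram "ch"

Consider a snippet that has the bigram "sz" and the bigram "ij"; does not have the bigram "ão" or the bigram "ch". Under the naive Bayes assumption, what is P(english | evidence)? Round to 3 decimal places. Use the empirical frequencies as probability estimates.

english: (21/115) × (16/21) × (18/21) × (4/21) × (15/21) ≈ 0.0162251
dutch: (39/115) × (6/39) × (24/39) × (29/39) × (19/39) ≈ 0.0116311
german: (55/115) × (25/55) × (5/55) × (53/55) × (24/55) ≈ 0.0083102
P(english | x) = 0.0162251 / 0.0361664 ≈ 0.449

0.449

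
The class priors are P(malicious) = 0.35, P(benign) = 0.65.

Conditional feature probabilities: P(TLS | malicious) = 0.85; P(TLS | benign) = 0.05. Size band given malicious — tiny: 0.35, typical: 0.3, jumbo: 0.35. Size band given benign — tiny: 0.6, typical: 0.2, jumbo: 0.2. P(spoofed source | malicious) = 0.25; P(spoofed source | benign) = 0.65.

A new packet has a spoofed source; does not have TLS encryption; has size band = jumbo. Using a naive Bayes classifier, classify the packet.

benign

malicious: 0.35 × (1−0.85) × 0.35 × 0.25 = 0.00459375
benign: 0.65 × (1−0.05) × 0.2 × 0.65 = 0.080275
Highest score → benign.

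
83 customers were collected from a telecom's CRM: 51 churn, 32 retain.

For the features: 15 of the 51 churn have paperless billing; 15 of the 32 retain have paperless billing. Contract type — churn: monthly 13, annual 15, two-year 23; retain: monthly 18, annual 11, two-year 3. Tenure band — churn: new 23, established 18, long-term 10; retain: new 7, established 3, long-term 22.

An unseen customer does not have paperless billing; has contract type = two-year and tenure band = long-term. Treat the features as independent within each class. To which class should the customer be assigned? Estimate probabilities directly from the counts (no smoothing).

churn: (51/83) × (36/51) × (23/51) × (10/51) ≈ 0.0383541
retain: (32/83) × (17/32) × (3/32) × (22/32) ≈ 0.0132012
Highest score → churn.

churn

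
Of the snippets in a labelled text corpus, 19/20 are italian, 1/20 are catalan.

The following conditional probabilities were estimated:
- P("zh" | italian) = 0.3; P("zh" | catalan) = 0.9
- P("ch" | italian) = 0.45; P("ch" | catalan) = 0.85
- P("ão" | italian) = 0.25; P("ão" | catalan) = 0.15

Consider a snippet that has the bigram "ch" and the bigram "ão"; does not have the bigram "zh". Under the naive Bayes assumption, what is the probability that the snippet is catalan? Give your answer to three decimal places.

italian: 0.95 × (1−0.3) × 0.45 × 0.25 = 0.0748125
catalan: 0.05 × (1−0.9) × 0.85 × 0.15 = 0.0006375
P(catalan | x) = 0.0006375 / 0.07545 ≈ 0.008

0.008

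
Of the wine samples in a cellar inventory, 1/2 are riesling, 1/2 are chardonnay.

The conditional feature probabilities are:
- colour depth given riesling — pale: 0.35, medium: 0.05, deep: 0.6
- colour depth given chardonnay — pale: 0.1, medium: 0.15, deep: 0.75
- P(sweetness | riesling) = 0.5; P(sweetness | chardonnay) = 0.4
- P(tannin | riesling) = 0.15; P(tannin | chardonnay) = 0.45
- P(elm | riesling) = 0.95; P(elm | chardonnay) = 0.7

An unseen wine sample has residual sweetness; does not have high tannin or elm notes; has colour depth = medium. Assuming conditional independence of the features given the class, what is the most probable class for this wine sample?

chardonnay

riesling: 0.5 × 0.05 × 0.5 × (1−0.15) × (1−0.95) = 0.00053125
chardonnay: 0.5 × 0.15 × 0.4 × (1−0.45) × (1−0.7) = 0.00495
Highest score → chardonnay.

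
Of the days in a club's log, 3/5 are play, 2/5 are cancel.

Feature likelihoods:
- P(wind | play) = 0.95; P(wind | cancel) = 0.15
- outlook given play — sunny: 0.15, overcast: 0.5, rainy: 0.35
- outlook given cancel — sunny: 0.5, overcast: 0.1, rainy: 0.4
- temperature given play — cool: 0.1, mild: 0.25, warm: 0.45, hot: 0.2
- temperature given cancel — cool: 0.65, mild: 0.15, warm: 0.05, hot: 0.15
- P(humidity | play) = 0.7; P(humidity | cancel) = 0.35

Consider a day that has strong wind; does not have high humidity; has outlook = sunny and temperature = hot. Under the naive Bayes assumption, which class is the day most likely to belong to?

play

play: 0.6 × 0.95 × 0.15 × 0.2 × (1−0.7) = 0.00513
cancel: 0.4 × 0.15 × 0.5 × 0.15 × (1−0.35) = 0.002925
Highest score → play.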